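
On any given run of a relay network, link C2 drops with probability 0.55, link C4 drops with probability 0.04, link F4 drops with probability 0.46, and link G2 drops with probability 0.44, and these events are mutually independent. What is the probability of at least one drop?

0.8693632

Since the events are independent, P(none) is the product of the individual non-occurrence probabilities.
P(none) = (1 − 0.55) × (1 − 0.04) × (1 − 0.46) × (1 − 0.44) = 0.45 × 0.96 × 0.54 × 0.56 = 0.1306368
P(at least one) = 1 − 0.1306368 = 0.8693632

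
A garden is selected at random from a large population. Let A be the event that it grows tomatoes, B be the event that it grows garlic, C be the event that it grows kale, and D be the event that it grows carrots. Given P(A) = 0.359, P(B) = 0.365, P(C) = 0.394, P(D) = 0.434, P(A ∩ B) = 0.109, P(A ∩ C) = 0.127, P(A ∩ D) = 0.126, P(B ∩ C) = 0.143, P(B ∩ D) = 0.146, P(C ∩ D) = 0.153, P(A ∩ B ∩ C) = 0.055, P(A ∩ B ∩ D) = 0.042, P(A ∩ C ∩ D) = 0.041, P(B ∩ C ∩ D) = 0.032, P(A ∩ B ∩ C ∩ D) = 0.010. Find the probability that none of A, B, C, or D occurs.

P(A ∪ B ∪ C ∪ D) = 0.359 + 0.365 + 0.394 + 0.434 − 0.109 − 0.127 − 0.126 − 0.143 − 0.146 − 0.153 + 0.055 + 0.042 + 0.041 + 0.032 − 0.010 = 0.908
P(none) = 1 − 0.908 = 0.092

0.092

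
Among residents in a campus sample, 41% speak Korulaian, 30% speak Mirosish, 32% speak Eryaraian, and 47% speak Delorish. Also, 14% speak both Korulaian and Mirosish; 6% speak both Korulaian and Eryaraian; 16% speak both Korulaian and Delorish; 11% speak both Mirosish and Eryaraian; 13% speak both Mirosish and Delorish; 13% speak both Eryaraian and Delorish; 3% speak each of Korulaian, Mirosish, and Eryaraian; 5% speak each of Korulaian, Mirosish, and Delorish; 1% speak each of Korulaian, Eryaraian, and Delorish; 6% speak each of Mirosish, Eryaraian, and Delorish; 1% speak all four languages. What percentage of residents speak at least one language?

91%

Apply inclusion-exclusion:
P(at least one) = 41 + 30 + 32 + 47 − 14 − 6 − 16 − 11 − 13 − 13 + 3 + 5 + 1 + 6 − 1 = 91%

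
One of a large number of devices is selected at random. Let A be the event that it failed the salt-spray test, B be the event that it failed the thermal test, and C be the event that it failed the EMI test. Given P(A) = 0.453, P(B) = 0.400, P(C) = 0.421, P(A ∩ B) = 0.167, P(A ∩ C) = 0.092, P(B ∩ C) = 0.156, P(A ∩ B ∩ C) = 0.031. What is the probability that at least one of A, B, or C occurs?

Inclusion–exclusion gives
P(A ∪ B ∪ C) = 0.453 + 0.400 + 0.421 − 0.167 − 0.092 − 0.156 + 0.031 = 0.890

0.890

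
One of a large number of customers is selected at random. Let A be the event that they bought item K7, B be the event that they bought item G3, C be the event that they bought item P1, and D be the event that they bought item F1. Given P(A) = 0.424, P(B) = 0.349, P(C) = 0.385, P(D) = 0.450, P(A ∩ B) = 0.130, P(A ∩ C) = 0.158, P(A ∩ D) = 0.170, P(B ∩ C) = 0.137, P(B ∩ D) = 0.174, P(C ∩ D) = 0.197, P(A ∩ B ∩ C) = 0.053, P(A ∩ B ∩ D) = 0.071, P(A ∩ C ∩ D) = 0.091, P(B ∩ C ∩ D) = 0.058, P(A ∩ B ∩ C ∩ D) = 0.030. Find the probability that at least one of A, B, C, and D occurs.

0.885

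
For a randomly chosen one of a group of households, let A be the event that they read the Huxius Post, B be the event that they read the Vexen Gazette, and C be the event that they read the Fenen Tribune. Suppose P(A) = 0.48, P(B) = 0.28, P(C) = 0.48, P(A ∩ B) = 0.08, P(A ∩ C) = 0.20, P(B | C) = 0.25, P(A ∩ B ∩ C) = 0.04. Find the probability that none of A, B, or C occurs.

P(B ∩ C) = P(C)·P(B|C) = 0.48 × 0.25 = 0.12
P(A ∪ B ∪ C) = 0.48 + 0.28 + 0.48 − 0.08 − 0.20 − 0.12 + 0.04 = 0.88
P(none) = 1 − 0.88 = 0.12

0.12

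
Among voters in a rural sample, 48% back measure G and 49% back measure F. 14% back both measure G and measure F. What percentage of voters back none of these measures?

Using inclusion–exclusion:
P(≥1) = 48 + 49 − 14 = 83%
P(none) = 100% − 83% = 17%

17%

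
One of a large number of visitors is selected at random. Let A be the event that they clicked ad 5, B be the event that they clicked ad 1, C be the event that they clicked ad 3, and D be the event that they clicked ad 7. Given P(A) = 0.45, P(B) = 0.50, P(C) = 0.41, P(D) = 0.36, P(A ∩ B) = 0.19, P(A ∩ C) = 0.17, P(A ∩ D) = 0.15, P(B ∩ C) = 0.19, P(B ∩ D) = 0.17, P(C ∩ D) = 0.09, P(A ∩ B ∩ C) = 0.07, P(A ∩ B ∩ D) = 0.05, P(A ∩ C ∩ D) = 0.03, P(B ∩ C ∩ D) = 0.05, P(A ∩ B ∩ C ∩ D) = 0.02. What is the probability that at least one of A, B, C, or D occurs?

By inclusion–exclusion:
P(A ∪ B ∪ C ∪ D) = 0.45 + 0.50 + 0.41 + 0.36 − 0.19 − 0.17 − 0.15 − 0.19 − 0.17 − 0.09 + 0.07 + 0.05 + 0.03 + 0.05 − 0.02 = 0.94

0.94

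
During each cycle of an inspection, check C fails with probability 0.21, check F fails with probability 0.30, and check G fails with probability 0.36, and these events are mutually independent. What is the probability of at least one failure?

0.64608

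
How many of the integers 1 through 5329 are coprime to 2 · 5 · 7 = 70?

Inclusion–exclusion gives
2664 + 1065 + 761 − 532 − 380 − 152 + 76 = 3502
5329 − 3502 = 1827

1827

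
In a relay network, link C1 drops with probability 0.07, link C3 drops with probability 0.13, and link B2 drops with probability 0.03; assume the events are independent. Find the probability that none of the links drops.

0.784827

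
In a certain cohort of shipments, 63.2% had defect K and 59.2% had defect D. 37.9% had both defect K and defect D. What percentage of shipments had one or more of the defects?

By inclusion–exclusion:
P(≥1) = 63.2 + 59.2 − 37.9 = 84.5%

84.5%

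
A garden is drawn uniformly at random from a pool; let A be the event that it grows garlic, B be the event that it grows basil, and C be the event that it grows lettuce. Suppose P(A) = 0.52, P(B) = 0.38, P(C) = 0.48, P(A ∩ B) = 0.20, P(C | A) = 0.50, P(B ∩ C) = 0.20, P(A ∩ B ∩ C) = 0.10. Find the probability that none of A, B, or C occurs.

0.18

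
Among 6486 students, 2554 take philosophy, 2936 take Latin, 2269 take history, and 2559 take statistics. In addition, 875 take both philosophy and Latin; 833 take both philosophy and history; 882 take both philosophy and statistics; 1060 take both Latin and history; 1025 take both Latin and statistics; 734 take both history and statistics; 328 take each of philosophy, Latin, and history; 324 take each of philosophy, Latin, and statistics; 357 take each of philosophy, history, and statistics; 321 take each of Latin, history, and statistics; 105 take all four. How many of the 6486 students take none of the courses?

N(≥1) = 2554 + 2936 + 2269 + 2559 − 875 − 833 − 882 − 1060 − 1025 − 734 + 328 + 324 + 357 + 321 − 105 = 6134
None: 6486 − 6134 = 352

352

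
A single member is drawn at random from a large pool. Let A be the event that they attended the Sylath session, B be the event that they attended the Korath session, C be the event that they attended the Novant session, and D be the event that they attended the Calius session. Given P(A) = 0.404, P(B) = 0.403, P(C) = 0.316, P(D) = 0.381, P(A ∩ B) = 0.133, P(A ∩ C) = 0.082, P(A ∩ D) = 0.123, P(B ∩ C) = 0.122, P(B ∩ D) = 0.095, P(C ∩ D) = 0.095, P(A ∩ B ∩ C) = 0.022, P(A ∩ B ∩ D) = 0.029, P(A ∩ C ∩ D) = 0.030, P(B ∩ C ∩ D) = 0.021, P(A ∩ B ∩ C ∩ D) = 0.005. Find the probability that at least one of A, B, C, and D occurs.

0.951

P(A ∪ B ∪ C ∪ D) = 0.404 + 0.403 + 0.316 + 0.381 − 0.133 − 0.082 − 0.123 − 0.122 − 0.095 − 0.095 + 0.022 + 0.029 + 0.030 + 0.021 − 0.005 = 0.951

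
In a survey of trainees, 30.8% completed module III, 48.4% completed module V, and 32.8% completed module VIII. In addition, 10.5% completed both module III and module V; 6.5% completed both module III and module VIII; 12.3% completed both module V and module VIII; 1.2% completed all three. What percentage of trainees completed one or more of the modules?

Using inclusion–exclusion:
P(≥1) = 30.8 + 48.4 + 32.8 − 10.5 − 6.5 − 12.3 + 1.2 = 83.9%

83.9%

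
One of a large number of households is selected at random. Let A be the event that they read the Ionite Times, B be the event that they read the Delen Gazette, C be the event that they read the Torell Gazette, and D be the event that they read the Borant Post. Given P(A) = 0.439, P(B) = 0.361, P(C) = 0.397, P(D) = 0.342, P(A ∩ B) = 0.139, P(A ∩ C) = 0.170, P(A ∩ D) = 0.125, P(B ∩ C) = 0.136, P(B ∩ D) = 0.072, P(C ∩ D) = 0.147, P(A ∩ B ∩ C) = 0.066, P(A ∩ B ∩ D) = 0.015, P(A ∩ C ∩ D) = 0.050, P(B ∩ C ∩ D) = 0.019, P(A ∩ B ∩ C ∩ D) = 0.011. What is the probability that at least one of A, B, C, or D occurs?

0.889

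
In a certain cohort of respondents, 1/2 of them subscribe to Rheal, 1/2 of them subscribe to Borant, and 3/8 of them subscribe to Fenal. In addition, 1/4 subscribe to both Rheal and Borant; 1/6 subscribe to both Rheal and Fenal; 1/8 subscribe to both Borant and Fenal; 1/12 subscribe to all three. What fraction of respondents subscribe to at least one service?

11/12

Apply inclusion-exclusion:
P(≥1) = 1/2 + 1/2 + 3/8 − 1/4 − 1/6 − 1/8 + 1/12 = 11/12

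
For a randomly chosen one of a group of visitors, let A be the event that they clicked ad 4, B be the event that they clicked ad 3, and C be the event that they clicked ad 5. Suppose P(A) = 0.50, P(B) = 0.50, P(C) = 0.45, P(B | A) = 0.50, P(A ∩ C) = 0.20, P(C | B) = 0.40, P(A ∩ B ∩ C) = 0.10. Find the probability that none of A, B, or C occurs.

0.10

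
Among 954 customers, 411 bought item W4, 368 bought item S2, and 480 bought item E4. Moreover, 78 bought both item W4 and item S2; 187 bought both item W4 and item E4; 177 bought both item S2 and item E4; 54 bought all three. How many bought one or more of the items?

871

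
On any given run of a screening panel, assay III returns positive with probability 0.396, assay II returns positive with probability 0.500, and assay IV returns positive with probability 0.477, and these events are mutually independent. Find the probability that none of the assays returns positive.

0.157946

P(none) = (1 − 0.396) × (1 − 0.500) × (1 − 0.477) = 0.604 × 0.500 × 0.523 = 0.157946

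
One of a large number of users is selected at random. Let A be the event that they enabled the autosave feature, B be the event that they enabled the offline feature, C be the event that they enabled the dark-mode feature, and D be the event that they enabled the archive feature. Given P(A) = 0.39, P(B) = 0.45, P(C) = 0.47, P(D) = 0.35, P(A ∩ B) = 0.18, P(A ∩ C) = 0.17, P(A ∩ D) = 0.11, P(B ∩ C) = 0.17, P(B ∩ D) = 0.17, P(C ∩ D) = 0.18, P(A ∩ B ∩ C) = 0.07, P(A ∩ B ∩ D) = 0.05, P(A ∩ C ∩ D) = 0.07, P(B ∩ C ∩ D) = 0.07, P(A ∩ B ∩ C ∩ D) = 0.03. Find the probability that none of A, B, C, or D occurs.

0.09

By inclusion–exclusion:
P(A ∪ B ∪ C ∪ D) = 0.39 + 0.45 + 0.47 + 0.35 − 0.18 − 0.17 − 0.11 − 0.17 − 0.17 − 0.18 + 0.07 + 0.05 + 0.07 + 0.07 − 0.03 = 0.91
P(none) = 1 − 0.91 = 0.09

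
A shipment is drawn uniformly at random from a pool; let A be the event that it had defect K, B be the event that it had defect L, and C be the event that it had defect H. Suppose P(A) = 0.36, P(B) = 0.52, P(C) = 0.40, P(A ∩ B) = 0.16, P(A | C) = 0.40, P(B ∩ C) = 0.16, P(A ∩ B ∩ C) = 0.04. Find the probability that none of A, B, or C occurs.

P(A ∩ C) = P(C)·P(A|C) = 0.40 × 0.40 = 0.16
P(A ∪ B ∪ C) = 0.36 + 0.52 + 0.40 − 0.16 − 0.16 − 0.16 + 0.04 = 0.84
P(none) = 1 − 0.84 = 0.16

0.16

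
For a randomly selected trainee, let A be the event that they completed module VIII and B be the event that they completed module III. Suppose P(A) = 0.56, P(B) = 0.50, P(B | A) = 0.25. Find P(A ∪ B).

P(A ∩ B) = P(A)·P(B|A) = 0.56 × 0.25 = 0.14
Inclusion–exclusion gives
P(A ∪ B) = 0.56 + 0.50 − 0.14 = 0.92

0.92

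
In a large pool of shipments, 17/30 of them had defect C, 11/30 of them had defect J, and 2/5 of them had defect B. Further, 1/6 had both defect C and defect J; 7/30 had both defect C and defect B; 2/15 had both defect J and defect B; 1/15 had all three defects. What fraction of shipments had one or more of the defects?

By inclusion-exclusion,
P(at least one) = 17/30 + 11/30 + 2/5 − 1/6 − 7/30 − 2/15 + 1/15 = 13/15

13/15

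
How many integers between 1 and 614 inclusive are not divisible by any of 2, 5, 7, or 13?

194

307 + 122 + 87 + 47 − 61 − 43 − 23 − 17 − 9 − 6 + 8 + 4 + 3 + 1 − 0 = 420
614 − 420 = 194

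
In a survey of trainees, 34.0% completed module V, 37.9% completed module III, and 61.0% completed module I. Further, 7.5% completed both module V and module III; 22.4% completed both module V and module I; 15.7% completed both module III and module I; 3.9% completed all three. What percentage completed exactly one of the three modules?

53.4%

Using the inclusion–exclusion count for exactly one event:
P(exactly one) = 34.0 + 37.9 + 61.0 − 2·7.5 − 2·22.4 − 2·15.7 + 3·3.9 = 53.4%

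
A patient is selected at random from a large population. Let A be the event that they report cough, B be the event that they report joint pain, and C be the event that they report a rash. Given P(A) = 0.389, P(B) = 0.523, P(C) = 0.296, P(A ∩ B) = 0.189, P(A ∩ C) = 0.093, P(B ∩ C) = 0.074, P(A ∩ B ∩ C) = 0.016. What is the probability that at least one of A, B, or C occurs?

0.868

By inclusion-exclusion,
P(A ∪ B ∪ C) = 0.389 + 0.523 + 0.296 − 0.189 − 0.093 − 0.074 + 0.016 = 0.868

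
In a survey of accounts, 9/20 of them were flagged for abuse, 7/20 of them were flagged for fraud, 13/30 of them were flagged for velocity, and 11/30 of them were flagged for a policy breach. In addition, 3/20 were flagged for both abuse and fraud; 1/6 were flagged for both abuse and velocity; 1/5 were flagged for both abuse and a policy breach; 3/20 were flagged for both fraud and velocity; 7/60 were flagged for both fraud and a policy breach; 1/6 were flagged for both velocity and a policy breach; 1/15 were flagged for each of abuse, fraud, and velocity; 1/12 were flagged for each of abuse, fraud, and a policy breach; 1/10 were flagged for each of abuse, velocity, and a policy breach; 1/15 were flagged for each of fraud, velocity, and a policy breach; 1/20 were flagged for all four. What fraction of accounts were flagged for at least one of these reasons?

P(≥1) = 9/20 + 7/20 + 13/30 + 11/30 − 3/20 − 1/6 − 1/5 − 3/20 − 7/60 − 1/6 + 1/15 + 1/12 + 1/10 + 1/15 − 1/20 = 11/12

11/12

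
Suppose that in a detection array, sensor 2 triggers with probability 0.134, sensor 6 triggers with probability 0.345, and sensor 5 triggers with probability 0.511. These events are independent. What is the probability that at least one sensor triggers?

0.72262453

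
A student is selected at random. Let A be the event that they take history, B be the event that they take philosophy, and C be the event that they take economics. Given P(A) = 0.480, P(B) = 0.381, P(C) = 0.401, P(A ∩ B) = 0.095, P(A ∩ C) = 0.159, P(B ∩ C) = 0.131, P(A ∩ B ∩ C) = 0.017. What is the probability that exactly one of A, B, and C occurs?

P(exactly one) = 0.480 + 0.381 + 0.401 − 2·0.095 − 2·0.159 − 2·0.131 + 3·0.017 = 0.543

0.543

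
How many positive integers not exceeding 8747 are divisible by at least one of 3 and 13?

3363

By inclusion–exclusion:
⌊8747/3⌋ + ⌊8747/13⌋ − ⌊8747/39⌋ = 2915 + 672 − 224 = 3363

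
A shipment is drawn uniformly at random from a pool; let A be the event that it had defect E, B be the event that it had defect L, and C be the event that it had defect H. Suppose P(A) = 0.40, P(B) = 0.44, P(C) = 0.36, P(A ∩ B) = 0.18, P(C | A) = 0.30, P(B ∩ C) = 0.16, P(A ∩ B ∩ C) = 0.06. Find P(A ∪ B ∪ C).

0.80

P(A ∩ C) = P(A)·P(C|A) = 0.40 × 0.30 = 0.12
P(A ∪ B ∪ C) = 0.40 + 0.44 + 0.36 − 0.18 − 0.12 − 0.16 + 0.06 = 0.80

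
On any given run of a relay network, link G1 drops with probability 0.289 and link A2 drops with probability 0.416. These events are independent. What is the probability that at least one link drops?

P(none) = (1 − 0.289) × (1 − 0.416) = 0.711 × 0.584 = 0.415224
P(at least one) = 1 − 0.415224 = 0.584776

0.584776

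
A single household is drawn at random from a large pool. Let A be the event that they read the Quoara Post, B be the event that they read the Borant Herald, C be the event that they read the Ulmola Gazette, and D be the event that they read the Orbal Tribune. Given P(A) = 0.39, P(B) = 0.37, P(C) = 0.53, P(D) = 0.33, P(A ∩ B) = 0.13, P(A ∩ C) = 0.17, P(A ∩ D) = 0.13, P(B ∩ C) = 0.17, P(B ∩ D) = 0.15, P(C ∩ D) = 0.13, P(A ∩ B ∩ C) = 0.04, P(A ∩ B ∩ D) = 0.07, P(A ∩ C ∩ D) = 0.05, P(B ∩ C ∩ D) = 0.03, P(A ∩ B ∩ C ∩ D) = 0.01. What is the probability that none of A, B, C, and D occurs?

P(A ∪ B ∪ C ∪ D) = 0.39 + 0.37 + 0.53 + 0.33 − 0.13 − 0.17 − 0.13 − 0.17 − 0.15 − 0.13 + 0.04 + 0.07 + 0.05 + 0.03 − 0.01 = 0.92
P(none) = 1 − 0.92 = 0.08

0.08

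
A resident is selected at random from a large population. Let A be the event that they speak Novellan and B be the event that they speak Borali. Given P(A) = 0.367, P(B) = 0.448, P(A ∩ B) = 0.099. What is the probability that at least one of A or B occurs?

0.716

Using inclusion–exclusion:
P(A ∪ B) = 0.367 + 0.448 − 0.099 = 0.716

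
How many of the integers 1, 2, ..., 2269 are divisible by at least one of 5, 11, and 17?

floor(2269/5) + floor(2269/11) + floor(2269/17) − floor(2269/55) − floor(2269/85) − floor(2269/187) + floor(2269/935) = 453 + 206 + 133 − 41 − 26 − 12 + 2 = 715

715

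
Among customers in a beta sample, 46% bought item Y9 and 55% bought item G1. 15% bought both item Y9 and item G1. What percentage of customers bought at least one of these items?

86%

Inclusion–exclusion gives
P(at least one) = 46 + 55 − 15 = 86%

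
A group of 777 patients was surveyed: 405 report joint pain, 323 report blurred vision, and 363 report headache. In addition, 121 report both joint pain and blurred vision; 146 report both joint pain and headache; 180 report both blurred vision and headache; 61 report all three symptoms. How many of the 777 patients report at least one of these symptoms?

705

Using inclusion–exclusion:
|at least one| = 405 + 323 + 363 − 121 − 146 − 180 + 61 = 705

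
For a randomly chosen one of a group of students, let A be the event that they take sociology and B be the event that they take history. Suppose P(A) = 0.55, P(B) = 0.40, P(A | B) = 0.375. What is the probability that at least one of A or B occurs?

P(A ∩ B) = P(B)·P(A|B) = 0.40 × 0.375 = 0.15
By inclusion-exclusion,
P(A ∪ B) = 0.55 + 0.40 − 0.15 = 0.80

0.80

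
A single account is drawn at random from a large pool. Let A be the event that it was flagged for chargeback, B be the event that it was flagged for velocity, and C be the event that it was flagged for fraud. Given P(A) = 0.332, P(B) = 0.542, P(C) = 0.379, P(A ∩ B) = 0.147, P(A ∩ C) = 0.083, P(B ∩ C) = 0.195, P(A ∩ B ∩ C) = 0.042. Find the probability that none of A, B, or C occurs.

Using inclusion–exclusion:
P(A ∪ B ∪ C) = 0.332 + 0.542 + 0.379 − 0.147 − 0.083 − 0.195 + 0.042 = 0.870
P(none) = 1 − 0.870 = 0.130

0.130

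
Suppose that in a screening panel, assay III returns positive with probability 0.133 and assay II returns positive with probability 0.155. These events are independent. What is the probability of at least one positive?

Independence gives P(none) = ∏(1 − pᵢ).
P(none) = (1 − 0.133) × (1 − 0.155) = 0.867 × 0.845 = 0.732615
P(at least one) = 1 − 0.732615 = 0.267385

0.267385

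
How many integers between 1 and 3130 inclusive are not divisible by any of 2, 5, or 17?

⌊3130/2⌋ + ⌊3130/5⌋ + ⌊3130/17⌋ − ⌊3130/10⌋ − ⌊3130/34⌋ − ⌊3130/85⌋ + ⌊3130/170⌋ = 1565 + 626 + 184 − 313 − 92 − 36 + 18 = 1952
3130 − 1952 = 1178

1178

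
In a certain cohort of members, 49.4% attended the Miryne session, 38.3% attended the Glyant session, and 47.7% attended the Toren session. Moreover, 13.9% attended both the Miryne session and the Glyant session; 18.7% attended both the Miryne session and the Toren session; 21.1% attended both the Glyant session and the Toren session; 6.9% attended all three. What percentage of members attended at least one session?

88.6%

P(at least one) = 49.4 + 38.3 + 47.7 − 13.9 − 18.7 − 21.1 + 6.9 = 88.6%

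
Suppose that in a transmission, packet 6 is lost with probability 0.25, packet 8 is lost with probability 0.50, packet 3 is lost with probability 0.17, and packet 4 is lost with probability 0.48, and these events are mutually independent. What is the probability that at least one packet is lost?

Independence gives P(none) = ∏(1 − pᵢ).
P(none) = (1 − 0.25) × (1 − 0.50) × (1 − 0.17) × (1 − 0.48) = 0.75 × 0.50 × 0.83 × 0.52 = 0.16185
P(at least one) = 1 − 0.16185 = 0.83815

0.83815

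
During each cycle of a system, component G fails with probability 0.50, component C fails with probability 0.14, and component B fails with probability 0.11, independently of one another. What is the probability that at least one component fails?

Independence gives P(none) = ∏(1 − pᵢ).
P(none) = (1 − 0.50) × (1 − 0.14) × (1 − 0.11) = 0.50 × 0.86 × 0.89 = 0.3827
P(at least one) = 1 − 0.3827 = 0.6173

0.6173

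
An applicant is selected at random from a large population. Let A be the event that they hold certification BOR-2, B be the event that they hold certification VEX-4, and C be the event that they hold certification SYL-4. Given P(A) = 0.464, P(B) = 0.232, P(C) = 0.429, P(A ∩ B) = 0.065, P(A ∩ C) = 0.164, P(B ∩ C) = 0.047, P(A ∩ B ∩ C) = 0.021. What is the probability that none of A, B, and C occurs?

P(A ∪ B ∪ C) = 0.464 + 0.232 + 0.429 − 0.065 − 0.164 − 0.047 + 0.021 = 0.870
P(none) = 1 − 0.870 = 0.130

0.130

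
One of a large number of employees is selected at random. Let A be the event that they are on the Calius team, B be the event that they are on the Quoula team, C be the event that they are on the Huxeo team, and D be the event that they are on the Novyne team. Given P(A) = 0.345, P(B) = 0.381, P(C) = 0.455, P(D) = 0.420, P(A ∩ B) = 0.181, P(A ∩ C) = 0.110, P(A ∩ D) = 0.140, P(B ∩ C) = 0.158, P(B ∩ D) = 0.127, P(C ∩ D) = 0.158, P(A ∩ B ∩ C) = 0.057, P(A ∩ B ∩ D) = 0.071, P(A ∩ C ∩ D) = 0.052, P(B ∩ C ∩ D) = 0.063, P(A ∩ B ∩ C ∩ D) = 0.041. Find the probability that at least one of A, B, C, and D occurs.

Apply inclusion-exclusion:
P(A ∪ B ∪ C ∪ D) = 0.345 + 0.381 + 0.455 + 0.420 − 0.181 − 0.110 − 0.140 − 0.158 − 0.127 − 0.158 + 0.057 + 0.071 + 0.052 + 0.063 − 0.041 = 0.929

0.929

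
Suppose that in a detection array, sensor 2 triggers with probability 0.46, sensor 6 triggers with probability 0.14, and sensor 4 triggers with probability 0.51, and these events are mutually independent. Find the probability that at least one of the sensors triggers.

P(none) = (1 − 0.46) × (1 − 0.14) × (1 − 0.51) = 0.54 × 0.86 × 0.49 = 0.227556
P(at least one) = 1 − 0.227556 = 0.772444

0.772444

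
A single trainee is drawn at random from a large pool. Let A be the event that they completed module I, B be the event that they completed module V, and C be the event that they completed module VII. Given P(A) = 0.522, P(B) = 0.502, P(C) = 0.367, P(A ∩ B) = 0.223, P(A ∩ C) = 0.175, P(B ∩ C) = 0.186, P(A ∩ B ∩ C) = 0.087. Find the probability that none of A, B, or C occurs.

Using inclusion–exclusion:
P(A ∪ B ∪ C) = 0.522 + 0.502 + 0.367 − 0.223 − 0.175 − 0.186 + 0.087 = 0.894
P(none) = 1 − 0.894 = 0.106

0.106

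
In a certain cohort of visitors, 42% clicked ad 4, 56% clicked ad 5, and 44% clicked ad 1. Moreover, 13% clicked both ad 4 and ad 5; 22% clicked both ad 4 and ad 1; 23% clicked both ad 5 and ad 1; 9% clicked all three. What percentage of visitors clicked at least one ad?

93%

P(union) = 42 + 56 + 44 − 13 − 22 − 23 + 9 = 93%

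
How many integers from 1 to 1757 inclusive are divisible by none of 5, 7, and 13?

1113

By inclusion-exclusion,
floor(1757/5) + floor(1757/7) + floor(1757/13) − floor(1757/35) − floor(1757/65) − floor(1757/91) + floor(1757/455) = 351 + 251 + 135 − 50 − 27 − 19 + 3 = 644
1757 − 644 = 1113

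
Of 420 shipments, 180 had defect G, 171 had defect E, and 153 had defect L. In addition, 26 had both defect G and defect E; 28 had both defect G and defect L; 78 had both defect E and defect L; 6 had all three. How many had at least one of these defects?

By inclusion–exclusion:
N(≥1) = 180 + 171 + 153 − 26 − 28 − 78 + 6 = 378

378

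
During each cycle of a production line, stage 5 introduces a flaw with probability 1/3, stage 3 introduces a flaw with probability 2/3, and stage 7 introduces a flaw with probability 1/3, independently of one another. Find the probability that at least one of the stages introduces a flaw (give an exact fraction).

23/27

P(none) = (1 − 1/3) × (1 − 2/3) × (1 − 1/3) = 2/3 × 1/3 × 2/3 = 4/27
P(at least one) = 1 − 4/27 = 23/27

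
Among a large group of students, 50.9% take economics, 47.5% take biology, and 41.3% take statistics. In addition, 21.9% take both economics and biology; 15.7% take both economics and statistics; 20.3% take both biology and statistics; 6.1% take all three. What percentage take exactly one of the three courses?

Using the inclusion–exclusion count for exactly one event:
P(exactly one) = 50.9 + 47.5 + 41.3 − 2·21.9 − 2·15.7 − 2·20.3 + 3·6.1 = 42.2%

42.2%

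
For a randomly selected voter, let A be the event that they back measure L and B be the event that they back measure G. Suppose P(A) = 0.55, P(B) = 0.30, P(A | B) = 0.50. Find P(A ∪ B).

P(A ∩ B) = P(B)·P(A|B) = 0.30 × 0.50 = 0.15
P(A ∪ B) = 0.55 + 0.30 − 0.15 = 0.70

0.70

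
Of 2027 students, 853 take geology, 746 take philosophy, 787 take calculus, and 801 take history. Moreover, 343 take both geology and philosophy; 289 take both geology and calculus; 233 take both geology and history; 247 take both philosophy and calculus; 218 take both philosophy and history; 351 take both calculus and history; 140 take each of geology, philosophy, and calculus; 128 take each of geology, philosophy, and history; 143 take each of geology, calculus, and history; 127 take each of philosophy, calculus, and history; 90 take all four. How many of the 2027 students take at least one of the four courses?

1954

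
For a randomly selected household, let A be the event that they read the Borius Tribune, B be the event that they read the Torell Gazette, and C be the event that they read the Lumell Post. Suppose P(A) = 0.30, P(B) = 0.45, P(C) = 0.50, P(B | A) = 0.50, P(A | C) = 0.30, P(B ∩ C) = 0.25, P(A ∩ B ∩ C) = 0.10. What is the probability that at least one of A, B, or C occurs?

0.80

P(A ∩ B) = P(A)·P(B|A) = 0.30 × 0.50 = 0.15
P(A ∩ C) = P(C)·P(A|C) = 0.50 × 0.30 = 0.15
P(A ∪ B ∪ C) = 0.30 + 0.45 + 0.50 − 0.15 − 0.15 − 0.25 + 0.10 = 0.80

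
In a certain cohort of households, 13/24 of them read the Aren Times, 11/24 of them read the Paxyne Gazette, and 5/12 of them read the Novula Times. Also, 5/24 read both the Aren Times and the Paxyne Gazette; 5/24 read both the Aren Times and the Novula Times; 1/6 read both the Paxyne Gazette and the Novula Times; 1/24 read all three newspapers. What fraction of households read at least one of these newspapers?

7/8

Apply inclusion-exclusion:
P(at least one) = 13/24 + 11/24 + 5/12 − 5/24 − 5/24 − 1/6 + 1/24 = 7/8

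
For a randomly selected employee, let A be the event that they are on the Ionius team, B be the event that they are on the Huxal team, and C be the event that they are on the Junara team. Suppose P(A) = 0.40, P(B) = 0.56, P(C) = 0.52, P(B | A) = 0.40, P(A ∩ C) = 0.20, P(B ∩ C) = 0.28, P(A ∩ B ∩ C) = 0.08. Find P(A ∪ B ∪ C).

P(A ∩ B) = P(A)·P(B|A) = 0.40 × 0.40 = 0.16
By inclusion–exclusion:
P(A ∪ B ∪ C) = 0.40 + 0.56 + 0.52 − 0.16 − 0.20 − 0.28 + 0.08 = 0.92

0.92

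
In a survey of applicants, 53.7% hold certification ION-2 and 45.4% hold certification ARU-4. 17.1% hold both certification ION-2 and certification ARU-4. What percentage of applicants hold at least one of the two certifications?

82.0%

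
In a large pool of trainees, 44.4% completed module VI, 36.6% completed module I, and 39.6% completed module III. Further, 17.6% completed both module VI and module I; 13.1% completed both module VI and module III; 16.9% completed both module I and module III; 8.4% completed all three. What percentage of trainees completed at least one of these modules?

P(≥1) = 44.4 + 36.6 + 39.6 − 17.6 − 13.1 − 16.9 + 8.4 = 81.4%

81.4%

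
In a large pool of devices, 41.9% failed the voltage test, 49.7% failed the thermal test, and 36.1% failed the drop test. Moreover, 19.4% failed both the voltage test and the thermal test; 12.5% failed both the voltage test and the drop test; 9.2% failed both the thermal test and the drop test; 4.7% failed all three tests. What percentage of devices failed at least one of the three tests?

91.3%

P(at least one) = 41.9 + 49.7 + 36.1 − 19.4 − 12.5 − 9.2 + 4.7 = 91.3%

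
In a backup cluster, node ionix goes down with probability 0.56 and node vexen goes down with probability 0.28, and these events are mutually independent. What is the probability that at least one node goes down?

P(none) = (1 − 0.56) × (1 − 0.28) = 0.44 × 0.72 = 0.3168
P(at least one) = 1 − 0.3168 = 0.6832

0.6832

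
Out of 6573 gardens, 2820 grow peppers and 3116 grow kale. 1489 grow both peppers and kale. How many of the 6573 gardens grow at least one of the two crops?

4447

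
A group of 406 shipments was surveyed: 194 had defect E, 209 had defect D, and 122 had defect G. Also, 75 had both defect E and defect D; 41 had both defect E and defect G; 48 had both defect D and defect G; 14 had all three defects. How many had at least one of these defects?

Apply inclusion-exclusion:
|at least one| = 194 + 209 + 122 − 75 − 41 − 48 + 14 = 375

375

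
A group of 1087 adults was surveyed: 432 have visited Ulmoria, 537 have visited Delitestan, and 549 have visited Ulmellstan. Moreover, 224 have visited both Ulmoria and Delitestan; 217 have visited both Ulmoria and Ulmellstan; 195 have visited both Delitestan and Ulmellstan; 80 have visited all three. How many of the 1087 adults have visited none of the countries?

By inclusion-exclusion,
|union| = 432 + 537 + 549 − 224 − 217 − 195 + 80 = 962
None: 1087 − 962 = 125

125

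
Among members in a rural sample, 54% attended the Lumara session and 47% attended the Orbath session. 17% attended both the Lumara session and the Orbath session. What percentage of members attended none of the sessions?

16%

Apply inclusion-exclusion:
P(union) = 54 + 47 − 17 = 84%
P(none) = 100% − 84% = 16%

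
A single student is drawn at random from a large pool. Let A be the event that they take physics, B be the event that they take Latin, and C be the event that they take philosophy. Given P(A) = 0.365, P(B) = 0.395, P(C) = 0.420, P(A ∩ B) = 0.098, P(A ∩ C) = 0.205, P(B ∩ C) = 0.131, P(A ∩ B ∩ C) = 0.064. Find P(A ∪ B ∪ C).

0.810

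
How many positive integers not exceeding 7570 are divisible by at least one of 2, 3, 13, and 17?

By inclusion–exclusion:
3785 + 2523 + 582 + 445 − 1261 − 291 − 222 − 194 − 148 − 34 + 97 + 74 + 17 + 11 − 5 = 5379

5379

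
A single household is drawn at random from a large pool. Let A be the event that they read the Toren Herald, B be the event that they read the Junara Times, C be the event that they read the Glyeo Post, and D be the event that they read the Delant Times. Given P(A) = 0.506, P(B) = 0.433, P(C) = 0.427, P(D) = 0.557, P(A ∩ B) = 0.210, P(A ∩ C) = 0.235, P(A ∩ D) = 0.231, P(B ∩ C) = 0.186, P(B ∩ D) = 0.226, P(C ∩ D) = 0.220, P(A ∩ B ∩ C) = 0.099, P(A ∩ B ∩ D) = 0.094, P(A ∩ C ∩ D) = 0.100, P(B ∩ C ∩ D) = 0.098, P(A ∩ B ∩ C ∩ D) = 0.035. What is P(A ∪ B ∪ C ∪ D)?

0.971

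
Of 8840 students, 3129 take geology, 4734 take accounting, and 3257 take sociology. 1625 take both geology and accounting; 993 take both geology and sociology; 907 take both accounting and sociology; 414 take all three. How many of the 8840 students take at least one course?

|at least one| = 3129 + 4734 + 3257 − 1625 − 993 − 907 + 414 = 8009

8009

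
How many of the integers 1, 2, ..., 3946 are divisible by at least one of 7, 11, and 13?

1106

Apply inclusion-exclusion:
⌊3946/7⌋ + ⌊3946/11⌋ + ⌊3946/13⌋ − ⌊3946/77⌋ − ⌊3946/91⌋ − ⌊3946/143⌋ + ⌊3946/1001⌋ = 563 + 358 + 303 − 51 − 43 − 27 + 3 = 1106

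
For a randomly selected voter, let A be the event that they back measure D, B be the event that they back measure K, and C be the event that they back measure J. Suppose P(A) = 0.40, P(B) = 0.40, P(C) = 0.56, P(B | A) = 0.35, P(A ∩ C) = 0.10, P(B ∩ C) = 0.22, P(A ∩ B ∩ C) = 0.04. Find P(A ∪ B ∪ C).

0.94

P(A ∩ B) = P(A)·P(B|A) = 0.40 × 0.35 = 0.14
P(A ∪ B ∪ C) = 0.40 + 0.40 + 0.56 − 0.14 − 0.10 − 0.22 + 0.04 = 0.94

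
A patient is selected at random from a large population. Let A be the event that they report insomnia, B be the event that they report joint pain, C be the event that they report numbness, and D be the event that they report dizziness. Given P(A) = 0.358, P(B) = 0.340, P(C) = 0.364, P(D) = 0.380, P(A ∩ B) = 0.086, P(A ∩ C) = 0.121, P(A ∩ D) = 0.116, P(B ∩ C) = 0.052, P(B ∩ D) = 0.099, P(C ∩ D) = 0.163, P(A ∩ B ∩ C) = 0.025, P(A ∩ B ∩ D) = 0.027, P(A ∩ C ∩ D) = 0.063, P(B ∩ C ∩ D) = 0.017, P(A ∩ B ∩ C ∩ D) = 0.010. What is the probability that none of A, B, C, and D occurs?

By inclusion-exclusion,
P(A ∪ B ∪ C ∪ D) = 0.358 + 0.340 + 0.364 + 0.380 − 0.086 − 0.121 − 0.116 − 0.052 − 0.099 − 0.163 + 0.025 + 0.027 + 0.063 + 0.017 − 0.010 = 0.927
P(none) = 1 − 0.927 = 0.073

0.073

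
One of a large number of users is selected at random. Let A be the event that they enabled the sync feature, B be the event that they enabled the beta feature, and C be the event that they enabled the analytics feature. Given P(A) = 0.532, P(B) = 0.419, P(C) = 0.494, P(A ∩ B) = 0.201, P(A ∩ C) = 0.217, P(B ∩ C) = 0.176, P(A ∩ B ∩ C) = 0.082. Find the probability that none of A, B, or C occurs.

0.067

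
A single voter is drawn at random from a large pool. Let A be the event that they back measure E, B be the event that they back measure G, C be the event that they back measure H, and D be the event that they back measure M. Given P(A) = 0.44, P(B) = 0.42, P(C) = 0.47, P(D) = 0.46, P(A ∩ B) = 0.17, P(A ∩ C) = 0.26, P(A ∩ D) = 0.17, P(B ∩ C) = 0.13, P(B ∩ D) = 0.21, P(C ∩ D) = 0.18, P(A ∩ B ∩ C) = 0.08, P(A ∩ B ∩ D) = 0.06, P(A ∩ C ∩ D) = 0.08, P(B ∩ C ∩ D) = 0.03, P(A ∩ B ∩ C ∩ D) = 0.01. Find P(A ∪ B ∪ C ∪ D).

0.91

P(A ∪ B ∪ C ∪ D) = 0.44 + 0.42 + 0.47 + 0.46 − 0.17 − 0.26 − 0.17 − 0.13 − 0.21 − 0.18 + 0.08 + 0.06 + 0.08 + 0.03 − 0.01 = 0.91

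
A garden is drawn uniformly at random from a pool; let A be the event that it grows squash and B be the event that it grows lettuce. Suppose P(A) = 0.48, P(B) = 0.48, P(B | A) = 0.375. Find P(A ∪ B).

0.78

P(A ∩ B) = P(A)·P(B|A) = 0.48 × 0.375 = 0.18
By inclusion–exclusion:
P(A ∪ B) = 0.48 + 0.48 − 0.18 = 0.78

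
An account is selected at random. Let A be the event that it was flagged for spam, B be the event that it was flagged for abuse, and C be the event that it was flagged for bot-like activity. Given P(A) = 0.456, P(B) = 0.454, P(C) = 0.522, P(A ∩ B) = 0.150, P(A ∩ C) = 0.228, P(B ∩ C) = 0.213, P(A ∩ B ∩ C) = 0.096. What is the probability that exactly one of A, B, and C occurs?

P(exactly one) = 0.456 + 0.454 + 0.522 − 2·0.150 − 2·0.228 − 2·0.213 + 3·0.096 = 0.538

0.538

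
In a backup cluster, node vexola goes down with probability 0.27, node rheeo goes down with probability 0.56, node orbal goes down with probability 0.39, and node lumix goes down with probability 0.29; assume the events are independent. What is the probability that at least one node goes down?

0.86088828

P(none) = (1 − 0.27) × (1 − 0.56) × (1 − 0.39) × (1 − 0.29) = 0.73 × 0.44 × 0.61 × 0.71 = 0.13911172
P(at least one) = 1 − 0.13911172 = 0.86088828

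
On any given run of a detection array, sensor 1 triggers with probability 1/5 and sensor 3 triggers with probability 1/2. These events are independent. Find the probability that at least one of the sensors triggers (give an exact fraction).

Since the events are independent, P(none) is the product of the individual non-occurrence probabilities.
P(none) = (1 − 1/5) × (1 − 1/2) = 4/5 × 1/2 = 2/5
P(at least one) = 1 − 2/5 = 3/5

3/5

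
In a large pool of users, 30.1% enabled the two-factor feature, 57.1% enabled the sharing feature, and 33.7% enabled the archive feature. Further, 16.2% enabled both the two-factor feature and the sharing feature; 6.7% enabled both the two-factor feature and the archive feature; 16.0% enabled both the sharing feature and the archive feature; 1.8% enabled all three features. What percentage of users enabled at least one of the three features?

83.8%

P(union) = 30.1 + 57.1 + 33.7 − 16.2 − 6.7 − 16.0 + 1.8 = 83.8%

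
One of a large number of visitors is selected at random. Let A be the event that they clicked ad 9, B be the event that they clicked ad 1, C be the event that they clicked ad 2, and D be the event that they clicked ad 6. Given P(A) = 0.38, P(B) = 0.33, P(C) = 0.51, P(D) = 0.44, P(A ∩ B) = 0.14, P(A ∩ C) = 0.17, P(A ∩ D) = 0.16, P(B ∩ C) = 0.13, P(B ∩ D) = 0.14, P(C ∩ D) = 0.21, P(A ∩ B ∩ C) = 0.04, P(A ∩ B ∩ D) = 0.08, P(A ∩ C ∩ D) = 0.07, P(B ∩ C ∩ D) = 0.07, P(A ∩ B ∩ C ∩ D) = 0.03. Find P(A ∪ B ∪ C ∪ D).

0.94

Apply inclusion-exclusion:
P(A ∪ B ∪ C ∪ D) = 0.38 + 0.33 + 0.51 + 0.44 − 0.14 − 0.17 − 0.16 − 0.13 − 0.14 − 0.21 + 0.04 + 0.08 + 0.07 + 0.07 − 0.03 = 0.94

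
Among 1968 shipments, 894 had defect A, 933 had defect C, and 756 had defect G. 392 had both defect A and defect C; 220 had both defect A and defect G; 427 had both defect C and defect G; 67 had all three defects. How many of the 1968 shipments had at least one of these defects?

1611

Inclusion–exclusion gives
|union| = 894 + 933 + 756 − 392 − 220 − 427 + 67 = 1611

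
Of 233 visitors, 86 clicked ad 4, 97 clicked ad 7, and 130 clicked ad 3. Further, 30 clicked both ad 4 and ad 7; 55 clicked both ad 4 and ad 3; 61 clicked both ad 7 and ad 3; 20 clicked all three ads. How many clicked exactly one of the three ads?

Using the inclusion–exclusion count for exactly one event:
|exactly one| = 86 + 97 + 130 − 2·30 − 2·55 − 2·61 + 3·20 = 81

81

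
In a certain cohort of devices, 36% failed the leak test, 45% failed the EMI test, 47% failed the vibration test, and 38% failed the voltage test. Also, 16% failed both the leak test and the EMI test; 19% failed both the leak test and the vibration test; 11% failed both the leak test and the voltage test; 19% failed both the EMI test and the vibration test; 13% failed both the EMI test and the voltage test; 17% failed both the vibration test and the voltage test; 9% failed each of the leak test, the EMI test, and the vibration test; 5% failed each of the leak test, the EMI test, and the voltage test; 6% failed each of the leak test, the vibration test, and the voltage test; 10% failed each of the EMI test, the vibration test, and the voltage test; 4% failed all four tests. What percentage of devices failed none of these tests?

Using inclusion–exclusion:
P(at least one) = 36 + 45 + 47 + 38 − 16 − 19 − 11 − 19 − 13 − 17 + 9 + 5 + 6 + 10 − 4 = 97%
P(none) = 100% − 97% = 3%

3%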